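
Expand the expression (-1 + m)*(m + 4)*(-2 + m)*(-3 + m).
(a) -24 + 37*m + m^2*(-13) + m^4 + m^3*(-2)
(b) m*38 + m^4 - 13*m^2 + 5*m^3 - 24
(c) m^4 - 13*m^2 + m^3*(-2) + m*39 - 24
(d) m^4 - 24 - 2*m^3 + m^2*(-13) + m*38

Expanding (-1 + m)*(m + 4)*(-2 + m)*(-3 + m):
= m^4 - 24 - 2*m^3 + m^2*(-13) + m*38
d) m^4 - 24 - 2*m^3 + m^2*(-13) + m*38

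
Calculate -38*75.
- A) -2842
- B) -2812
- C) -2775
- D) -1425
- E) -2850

-38 * 75 = -2850
E) -2850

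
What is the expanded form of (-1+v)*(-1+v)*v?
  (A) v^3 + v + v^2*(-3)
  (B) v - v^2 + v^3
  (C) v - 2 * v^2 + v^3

Expanding (-1+v)*(-1+v)*v:
= v - 2 * v^2 + v^3
C) v - 2 * v^2 + v^3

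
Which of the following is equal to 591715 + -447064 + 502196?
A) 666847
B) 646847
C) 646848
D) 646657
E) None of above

First: 591715 + -447064 = 144651
Then: 144651 + 502196 = 646847
B) 646847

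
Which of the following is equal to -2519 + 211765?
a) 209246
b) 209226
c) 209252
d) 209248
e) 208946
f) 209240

-2519 + 211765 = 209246
a) 209246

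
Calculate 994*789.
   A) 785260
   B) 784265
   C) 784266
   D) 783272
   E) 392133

994 * 789 = 784266
C) 784266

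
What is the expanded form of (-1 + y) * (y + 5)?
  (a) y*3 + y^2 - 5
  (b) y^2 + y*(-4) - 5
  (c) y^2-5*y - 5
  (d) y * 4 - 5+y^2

Expanding (-1 + y) * (y + 5):
= y * 4 - 5+y^2
d) y * 4 - 5+y^2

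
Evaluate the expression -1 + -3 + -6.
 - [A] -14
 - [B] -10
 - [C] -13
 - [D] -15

First: -1 + -3 = -4
Then: -4 + -6 = -10
B) -10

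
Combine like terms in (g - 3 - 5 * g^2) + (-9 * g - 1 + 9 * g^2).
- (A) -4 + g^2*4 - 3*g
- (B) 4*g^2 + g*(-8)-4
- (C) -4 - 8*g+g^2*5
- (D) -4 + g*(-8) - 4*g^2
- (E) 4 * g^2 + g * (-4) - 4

Adding the polynomials and combining like terms:
(g - 3 - 5*g^2) + (-9*g - 1 + 9*g^2)
= 4*g^2 + g*(-8)-4
B) 4*g^2 + g*(-8)-4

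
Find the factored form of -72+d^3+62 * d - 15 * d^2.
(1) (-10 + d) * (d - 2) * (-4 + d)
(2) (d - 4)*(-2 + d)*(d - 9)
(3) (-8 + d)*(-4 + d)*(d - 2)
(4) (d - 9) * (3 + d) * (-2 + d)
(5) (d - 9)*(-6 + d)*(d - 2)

We need to factor -72+d^3+62 * d - 15 * d^2.
The factored form is (d - 4)*(-2 + d)*(d - 9).
2) (d - 4)*(-2 + d)*(d - 9)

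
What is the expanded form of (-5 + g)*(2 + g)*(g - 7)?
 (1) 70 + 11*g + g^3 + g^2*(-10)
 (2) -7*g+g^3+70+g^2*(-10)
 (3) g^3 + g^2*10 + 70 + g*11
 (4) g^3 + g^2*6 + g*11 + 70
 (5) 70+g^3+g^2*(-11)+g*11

Expanding (-5 + g)*(2 + g)*(g - 7):
= 70 + 11*g + g^3 + g^2*(-10)
1) 70 + 11*g + g^3 + g^2*(-10)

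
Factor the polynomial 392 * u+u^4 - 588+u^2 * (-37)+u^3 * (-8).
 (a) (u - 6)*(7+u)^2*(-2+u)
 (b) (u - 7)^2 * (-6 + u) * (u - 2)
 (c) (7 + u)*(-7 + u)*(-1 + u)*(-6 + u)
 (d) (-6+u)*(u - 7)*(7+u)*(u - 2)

We need to factor 392 * u+u^4 - 588+u^2 * (-37)+u^3 * (-8).
The factored form is (-6+u)*(u - 7)*(7+u)*(u - 2).
d) (-6+u)*(u - 7)*(7+u)*(u - 2)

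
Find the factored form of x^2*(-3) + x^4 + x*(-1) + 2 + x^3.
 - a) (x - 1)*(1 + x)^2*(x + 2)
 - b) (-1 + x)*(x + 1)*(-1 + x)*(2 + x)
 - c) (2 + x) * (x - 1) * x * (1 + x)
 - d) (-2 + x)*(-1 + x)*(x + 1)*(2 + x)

We need to factor x^2*(-3) + x^4 + x*(-1) + 2 + x^3.
The factored form is (-1 + x)*(x + 1)*(-1 + x)*(2 + x).
b) (-1 + x)*(x + 1)*(-1 + x)*(2 + x)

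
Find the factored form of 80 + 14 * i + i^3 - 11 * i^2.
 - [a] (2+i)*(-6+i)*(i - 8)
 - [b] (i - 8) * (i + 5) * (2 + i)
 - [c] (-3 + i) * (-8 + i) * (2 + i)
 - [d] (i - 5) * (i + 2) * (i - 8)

We need to factor 80 + 14 * i + i^3 - 11 * i^2.
The factored form is (i - 5) * (i + 2) * (i - 8).
d) (i - 5) * (i + 2) * (i - 8)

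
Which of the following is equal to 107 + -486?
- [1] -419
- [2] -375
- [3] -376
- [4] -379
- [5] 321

107 + -486 = -379
4) -379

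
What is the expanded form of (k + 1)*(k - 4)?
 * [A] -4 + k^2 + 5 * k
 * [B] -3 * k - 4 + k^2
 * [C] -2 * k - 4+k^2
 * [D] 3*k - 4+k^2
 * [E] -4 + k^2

Expanding (k + 1)*(k - 4):
= -3 * k - 4 + k^2
B) -3 * k - 4 + k^2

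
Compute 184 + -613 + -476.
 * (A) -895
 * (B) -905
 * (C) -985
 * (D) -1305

First: 184 + -613 = -429
Then: -429 + -476 = -905
B) -905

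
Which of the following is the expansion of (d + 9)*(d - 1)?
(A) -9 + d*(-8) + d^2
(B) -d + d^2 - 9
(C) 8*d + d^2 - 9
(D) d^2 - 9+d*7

Expanding (d + 9)*(d - 1):
= 8*d + d^2 - 9
C) 8*d + d^2 - 9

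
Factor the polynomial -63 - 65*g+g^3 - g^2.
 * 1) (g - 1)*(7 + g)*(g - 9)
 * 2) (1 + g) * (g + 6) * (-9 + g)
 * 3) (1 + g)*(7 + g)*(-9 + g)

We need to factor -63 - 65*g+g^3 - g^2.
The factored form is (1 + g)*(7 + g)*(-9 + g).
3) (1 + g)*(7 + g)*(-9 + g)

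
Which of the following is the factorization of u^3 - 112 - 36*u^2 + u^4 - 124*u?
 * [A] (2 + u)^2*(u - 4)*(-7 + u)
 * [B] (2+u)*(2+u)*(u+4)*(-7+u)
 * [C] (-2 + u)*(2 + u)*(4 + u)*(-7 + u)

We need to factor u^3 - 112 - 36*u^2 + u^4 - 124*u.
The factored form is (2+u)*(2+u)*(u+4)*(-7+u).
B) (2+u)*(2+u)*(u+4)*(-7+u)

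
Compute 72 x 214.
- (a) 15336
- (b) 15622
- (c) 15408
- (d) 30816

72 * 214 = 15408
c) 15408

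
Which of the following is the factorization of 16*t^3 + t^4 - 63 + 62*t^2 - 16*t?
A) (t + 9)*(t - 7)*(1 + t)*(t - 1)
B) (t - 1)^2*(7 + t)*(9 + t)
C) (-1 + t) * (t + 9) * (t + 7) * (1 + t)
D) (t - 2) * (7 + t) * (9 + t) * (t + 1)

We need to factor 16*t^3 + t^4 - 63 + 62*t^2 - 16*t.
The factored form is (-1 + t) * (t + 9) * (t + 7) * (1 + t).
C) (-1 + t) * (t + 9) * (t + 7) * (1 + t)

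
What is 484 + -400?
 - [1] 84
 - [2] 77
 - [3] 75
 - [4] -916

484 + -400 = 84
1) 84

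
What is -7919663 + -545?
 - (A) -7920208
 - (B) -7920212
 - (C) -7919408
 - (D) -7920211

-7919663 + -545 = -7920208
A) -7920208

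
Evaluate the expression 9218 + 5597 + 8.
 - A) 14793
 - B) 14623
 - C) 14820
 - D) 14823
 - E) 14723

First: 9218 + 5597 = 14815
Then: 14815 + 8 = 14823
D) 14823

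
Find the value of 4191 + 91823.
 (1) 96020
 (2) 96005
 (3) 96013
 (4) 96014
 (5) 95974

4191 + 91823 = 96014
4) 96014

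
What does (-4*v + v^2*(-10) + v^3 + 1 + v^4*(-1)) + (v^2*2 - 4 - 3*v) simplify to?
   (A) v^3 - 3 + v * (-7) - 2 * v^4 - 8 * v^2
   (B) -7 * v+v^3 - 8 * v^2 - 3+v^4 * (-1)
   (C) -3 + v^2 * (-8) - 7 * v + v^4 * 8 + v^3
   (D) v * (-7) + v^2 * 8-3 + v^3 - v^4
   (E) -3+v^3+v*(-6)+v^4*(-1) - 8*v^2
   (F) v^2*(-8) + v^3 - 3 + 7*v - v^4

Adding the polynomials and combining like terms:
(-4*v + v^2*(-10) + v^3 + 1 + v^4*(-1)) + (v^2*2 - 4 - 3*v)
= -7 * v+v^3 - 8 * v^2 - 3+v^4 * (-1)
B) -7 * v+v^3 - 8 * v^2 - 3+v^4 * (-1)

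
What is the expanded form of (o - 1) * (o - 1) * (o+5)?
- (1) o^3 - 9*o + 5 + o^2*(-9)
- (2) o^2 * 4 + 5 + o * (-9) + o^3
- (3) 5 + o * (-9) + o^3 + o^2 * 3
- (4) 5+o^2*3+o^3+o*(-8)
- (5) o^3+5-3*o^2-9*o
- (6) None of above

Expanding (o - 1) * (o - 1) * (o+5):
= 5 + o * (-9) + o^3 + o^2 * 3
3) 5 + o * (-9) + o^3 + o^2 * 3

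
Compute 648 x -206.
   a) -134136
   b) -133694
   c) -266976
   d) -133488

648 * -206 = -133488
d) -133488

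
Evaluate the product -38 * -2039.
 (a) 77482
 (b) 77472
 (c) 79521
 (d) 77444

-38 * -2039 = 77482
a) 77482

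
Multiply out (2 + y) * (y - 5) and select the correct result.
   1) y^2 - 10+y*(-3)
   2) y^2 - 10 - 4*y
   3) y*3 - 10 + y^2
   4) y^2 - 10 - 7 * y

Expanding (2 + y) * (y - 5):
= y^2 - 10+y*(-3)
1) y^2 - 10+y*(-3)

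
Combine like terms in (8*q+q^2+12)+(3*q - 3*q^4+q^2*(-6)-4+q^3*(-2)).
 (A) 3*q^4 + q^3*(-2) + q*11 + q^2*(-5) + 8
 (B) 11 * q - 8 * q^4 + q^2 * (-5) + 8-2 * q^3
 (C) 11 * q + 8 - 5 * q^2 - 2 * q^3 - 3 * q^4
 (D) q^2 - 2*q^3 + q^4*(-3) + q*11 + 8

Adding the polynomials and combining like terms:
(8*q + q^2 + 12) + (3*q - 3*q^4 + q^2*(-6) - 4 + q^3*(-2))
= 11 * q + 8 - 5 * q^2 - 2 * q^3 - 3 * q^4
C) 11 * q + 8 - 5 * q^2 - 2 * q^3 - 3 * q^4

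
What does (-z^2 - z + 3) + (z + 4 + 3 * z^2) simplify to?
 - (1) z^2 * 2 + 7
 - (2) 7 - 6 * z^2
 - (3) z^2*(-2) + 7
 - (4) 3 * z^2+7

Adding the polynomials and combining like terms:
(-z^2 - z + 3) + (z + 4 + 3*z^2)
= z^2 * 2 + 7
1) z^2 * 2 + 7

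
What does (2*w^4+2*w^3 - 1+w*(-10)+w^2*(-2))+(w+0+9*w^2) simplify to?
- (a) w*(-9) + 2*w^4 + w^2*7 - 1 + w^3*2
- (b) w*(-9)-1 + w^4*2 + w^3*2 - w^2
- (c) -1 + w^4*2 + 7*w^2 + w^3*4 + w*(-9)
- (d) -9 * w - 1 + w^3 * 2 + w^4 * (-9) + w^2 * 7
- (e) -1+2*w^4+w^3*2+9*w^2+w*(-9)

Adding the polynomials and combining like terms:
(2*w^4 + 2*w^3 - 1 + w*(-10) + w^2*(-2)) + (w + 0 + 9*w^2)
= w*(-9) + 2*w^4 + w^2*7 - 1 + w^3*2
a) w*(-9) + 2*w^4 + w^2*7 - 1 + w^3*2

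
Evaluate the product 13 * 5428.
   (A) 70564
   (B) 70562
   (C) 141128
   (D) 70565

13 * 5428 = 70564
A) 70564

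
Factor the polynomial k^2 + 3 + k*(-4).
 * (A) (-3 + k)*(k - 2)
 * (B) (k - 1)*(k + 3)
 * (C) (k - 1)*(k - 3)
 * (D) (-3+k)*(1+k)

We need to factor k^2 + 3 + k*(-4).
The factored form is (k - 1)*(k - 3).
C) (k - 1)*(k - 3)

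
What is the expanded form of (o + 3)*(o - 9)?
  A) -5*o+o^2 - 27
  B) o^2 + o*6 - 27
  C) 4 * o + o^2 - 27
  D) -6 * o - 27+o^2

Expanding (o + 3)*(o - 9):
= -6 * o - 27+o^2
D) -6 * o - 27+o^2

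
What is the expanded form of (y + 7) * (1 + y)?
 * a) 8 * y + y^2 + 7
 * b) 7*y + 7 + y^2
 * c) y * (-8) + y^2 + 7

Expanding (y + 7) * (1 + y):
= 8 * y + y^2 + 7
a) 8 * y + y^2 + 7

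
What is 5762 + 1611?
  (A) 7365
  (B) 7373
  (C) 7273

5762 + 1611 = 7373
B) 7373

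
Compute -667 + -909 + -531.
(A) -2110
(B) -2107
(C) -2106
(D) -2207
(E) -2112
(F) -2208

First: -667 + -909 = -1576
Then: -1576 + -531 = -2107
B) -2107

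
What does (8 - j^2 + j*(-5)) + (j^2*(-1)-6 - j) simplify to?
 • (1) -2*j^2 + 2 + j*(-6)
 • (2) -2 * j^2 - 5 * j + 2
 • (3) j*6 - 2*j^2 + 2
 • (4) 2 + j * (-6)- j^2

Adding the polynomials and combining like terms:
(8 - j^2 + j*(-5)) + (j^2*(-1) - 6 - j)
= -2*j^2 + 2 + j*(-6)
1) -2*j^2 + 2 + j*(-6)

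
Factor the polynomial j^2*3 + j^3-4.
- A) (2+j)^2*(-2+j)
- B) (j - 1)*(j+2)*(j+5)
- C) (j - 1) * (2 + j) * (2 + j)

We need to factor j^2*3 + j^3-4.
The factored form is (j - 1) * (2 + j) * (2 + j).
C) (j - 1) * (2 + j) * (2 + j)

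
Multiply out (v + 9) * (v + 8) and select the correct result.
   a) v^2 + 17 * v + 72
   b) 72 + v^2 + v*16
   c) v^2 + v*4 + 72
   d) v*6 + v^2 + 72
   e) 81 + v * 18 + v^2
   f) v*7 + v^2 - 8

Expanding (v + 9) * (v + 8):
= v^2 + 17 * v + 72
a) v^2 + 17 * v + 72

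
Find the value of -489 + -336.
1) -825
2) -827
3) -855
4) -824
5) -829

-489 + -336 = -825
1) -825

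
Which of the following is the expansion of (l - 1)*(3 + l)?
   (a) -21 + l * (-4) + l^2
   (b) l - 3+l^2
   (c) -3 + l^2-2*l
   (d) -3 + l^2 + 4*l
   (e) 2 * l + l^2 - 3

Expanding (l - 1)*(3 + l):
= 2 * l + l^2 - 3
e) 2 * l + l^2 - 3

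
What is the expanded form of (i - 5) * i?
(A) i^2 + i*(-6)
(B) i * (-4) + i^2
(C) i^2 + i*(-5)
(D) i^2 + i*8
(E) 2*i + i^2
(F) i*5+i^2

Expanding (i - 5) * i:
= i^2 + i*(-5)
C) i^2 + i*(-5)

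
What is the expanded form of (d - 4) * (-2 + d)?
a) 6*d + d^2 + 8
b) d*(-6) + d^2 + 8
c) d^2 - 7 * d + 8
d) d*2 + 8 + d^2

Expanding (d - 4) * (-2 + d):
= d*(-6) + d^2 + 8
b) d*(-6) + d^2 + 8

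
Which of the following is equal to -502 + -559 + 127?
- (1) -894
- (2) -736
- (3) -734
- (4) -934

First: -502 + -559 = -1061
Then: -1061 + 127 = -934
4) -934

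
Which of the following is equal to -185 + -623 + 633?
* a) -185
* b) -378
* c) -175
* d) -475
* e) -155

First: -185 + -623 = -808
Then: -808 + 633 = -175
c) -175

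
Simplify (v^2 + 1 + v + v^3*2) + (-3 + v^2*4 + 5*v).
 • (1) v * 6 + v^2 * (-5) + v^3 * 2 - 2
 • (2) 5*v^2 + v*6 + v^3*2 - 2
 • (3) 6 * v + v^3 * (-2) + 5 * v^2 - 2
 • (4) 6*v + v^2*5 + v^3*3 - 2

Adding the polynomials and combining like terms:
(v^2 + 1 + v + v^3*2) + (-3 + v^2*4 + 5*v)
= 5*v^2 + v*6 + v^3*2 - 2
2) 5*v^2 + v*6 + v^3*2 - 2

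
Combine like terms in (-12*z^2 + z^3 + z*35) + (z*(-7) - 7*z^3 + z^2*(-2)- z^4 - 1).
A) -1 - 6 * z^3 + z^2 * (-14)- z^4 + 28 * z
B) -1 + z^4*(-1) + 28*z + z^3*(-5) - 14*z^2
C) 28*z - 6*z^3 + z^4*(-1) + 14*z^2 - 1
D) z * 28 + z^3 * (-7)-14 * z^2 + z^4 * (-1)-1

Adding the polynomials and combining like terms:
(-12*z^2 + z^3 + z*35) + (z*(-7) - 7*z^3 + z^2*(-2) - z^4 - 1)
= -1 - 6 * z^3 + z^2 * (-14)- z^4 + 28 * z
A) -1 - 6 * z^3 + z^2 * (-14)- z^4 + 28 * z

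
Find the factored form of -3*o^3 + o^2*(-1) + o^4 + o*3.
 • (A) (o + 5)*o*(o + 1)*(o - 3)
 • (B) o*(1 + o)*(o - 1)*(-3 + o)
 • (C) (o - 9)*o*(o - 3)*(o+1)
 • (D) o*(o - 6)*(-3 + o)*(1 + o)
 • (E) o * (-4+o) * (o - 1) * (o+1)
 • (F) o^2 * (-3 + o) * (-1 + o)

We need to factor -3*o^3 + o^2*(-1) + o^4 + o*3.
The factored form is o*(1 + o)*(o - 1)*(-3 + o).
B) o*(1 + o)*(o - 1)*(-3 + o)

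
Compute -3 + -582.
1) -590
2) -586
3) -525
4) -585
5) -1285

-3 + -582 = -585
4) -585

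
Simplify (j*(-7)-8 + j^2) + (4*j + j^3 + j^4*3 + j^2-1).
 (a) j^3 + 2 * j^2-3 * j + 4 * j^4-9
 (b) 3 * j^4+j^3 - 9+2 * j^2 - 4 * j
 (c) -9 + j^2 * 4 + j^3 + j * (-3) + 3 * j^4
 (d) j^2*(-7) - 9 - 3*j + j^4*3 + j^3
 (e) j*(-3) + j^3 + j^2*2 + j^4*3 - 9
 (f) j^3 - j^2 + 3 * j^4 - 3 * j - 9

Adding the polynomials and combining like terms:
(j*(-7) - 8 + j^2) + (4*j + j^3 + j^4*3 + j^2 - 1)
= j*(-3) + j^3 + j^2*2 + j^4*3 - 9
e) j*(-3) + j^3 + j^2*2 + j^4*3 - 9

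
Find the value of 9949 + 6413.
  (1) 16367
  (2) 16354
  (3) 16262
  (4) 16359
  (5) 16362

9949 + 6413 = 16362
5) 16362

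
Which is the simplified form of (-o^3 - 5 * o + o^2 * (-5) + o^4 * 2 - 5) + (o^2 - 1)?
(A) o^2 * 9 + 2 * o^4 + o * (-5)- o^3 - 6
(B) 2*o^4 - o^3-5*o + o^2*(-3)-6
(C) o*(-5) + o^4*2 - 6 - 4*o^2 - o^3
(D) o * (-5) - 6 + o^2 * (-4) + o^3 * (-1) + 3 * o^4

Adding the polynomials and combining like terms:
(-o^3 - 5*o + o^2*(-5) + o^4*2 - 5) + (o^2 - 1)
= o*(-5) + o^4*2 - 6 - 4*o^2 - o^3
C) o*(-5) + o^4*2 - 6 - 4*o^2 - o^3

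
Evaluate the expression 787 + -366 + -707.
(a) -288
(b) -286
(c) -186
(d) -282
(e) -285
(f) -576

First: 787 + -366 = 421
Then: 421 + -707 = -286
b) -286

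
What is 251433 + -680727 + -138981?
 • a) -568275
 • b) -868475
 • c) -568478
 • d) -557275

First: 251433 + -680727 = -429294
Then: -429294 + -138981 = -568275
a) -568275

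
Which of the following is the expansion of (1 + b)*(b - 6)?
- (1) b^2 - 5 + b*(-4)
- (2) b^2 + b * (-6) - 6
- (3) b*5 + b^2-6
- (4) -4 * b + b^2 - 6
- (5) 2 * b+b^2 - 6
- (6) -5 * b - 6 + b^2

Expanding (1 + b)*(b - 6):
= -5 * b - 6 + b^2
6) -5 * b - 6 + b^2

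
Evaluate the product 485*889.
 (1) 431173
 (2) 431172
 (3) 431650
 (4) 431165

485 * 889 = 431165
4) 431165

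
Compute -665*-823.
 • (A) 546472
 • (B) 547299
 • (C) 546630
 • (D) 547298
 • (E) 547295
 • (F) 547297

-665 * -823 = 547295
E) 547295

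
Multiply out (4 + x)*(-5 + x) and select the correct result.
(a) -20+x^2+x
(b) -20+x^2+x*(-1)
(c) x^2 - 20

Expanding (4 + x)*(-5 + x):
= -20+x^2+x*(-1)
b) -20+x^2+x*(-1)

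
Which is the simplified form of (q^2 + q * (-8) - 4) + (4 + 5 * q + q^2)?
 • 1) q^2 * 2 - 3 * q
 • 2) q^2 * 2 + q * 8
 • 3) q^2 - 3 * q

Adding the polynomials and combining like terms:
(q^2 + q*(-8) - 4) + (4 + 5*q + q^2)
= q^2 * 2 - 3 * q
1) q^2 * 2 - 3 * q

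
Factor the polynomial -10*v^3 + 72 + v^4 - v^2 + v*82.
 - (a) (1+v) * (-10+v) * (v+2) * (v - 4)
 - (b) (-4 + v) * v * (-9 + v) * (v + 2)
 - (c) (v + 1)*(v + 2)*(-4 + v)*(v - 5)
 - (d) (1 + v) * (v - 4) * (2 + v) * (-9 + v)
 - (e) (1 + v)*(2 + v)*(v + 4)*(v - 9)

We need to factor -10*v^3 + 72 + v^4 - v^2 + v*82.
The factored form is (1 + v) * (v - 4) * (2 + v) * (-9 + v).
d) (1 + v) * (v - 4) * (2 + v) * (-9 + v)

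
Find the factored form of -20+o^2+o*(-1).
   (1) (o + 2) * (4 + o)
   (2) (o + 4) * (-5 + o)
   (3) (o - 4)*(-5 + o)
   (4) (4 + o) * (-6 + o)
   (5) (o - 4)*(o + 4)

We need to factor -20+o^2+o*(-1).
The factored form is (o + 4) * (-5 + o).
2) (o + 4) * (-5 + o)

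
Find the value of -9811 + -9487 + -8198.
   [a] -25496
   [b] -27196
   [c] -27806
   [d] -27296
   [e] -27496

First: -9811 + -9487 = -19298
Then: -19298 + -8198 = -27496
e) -27496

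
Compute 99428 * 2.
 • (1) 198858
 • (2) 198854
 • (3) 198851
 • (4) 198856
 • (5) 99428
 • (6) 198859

99428 * 2 = 198856
4) 198856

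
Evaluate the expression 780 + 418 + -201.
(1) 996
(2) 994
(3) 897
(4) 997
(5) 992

First: 780 + 418 = 1198
Then: 1198 + -201 = 997
4) 997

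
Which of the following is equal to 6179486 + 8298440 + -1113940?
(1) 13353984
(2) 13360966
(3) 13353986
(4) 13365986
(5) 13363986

First: 6179486 + 8298440 = 14477926
Then: 14477926 + -1113940 = 13363986
5) 13363986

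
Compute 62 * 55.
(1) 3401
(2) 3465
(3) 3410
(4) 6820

62 * 55 = 3410
3) 3410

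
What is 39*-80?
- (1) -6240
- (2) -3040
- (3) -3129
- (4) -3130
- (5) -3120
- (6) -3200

39 * -80 = -3120
5) -3120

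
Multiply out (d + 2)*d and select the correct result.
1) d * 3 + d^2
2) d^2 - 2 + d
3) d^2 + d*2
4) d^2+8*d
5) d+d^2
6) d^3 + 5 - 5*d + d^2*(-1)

Expanding (d + 2)*d:
= d^2 + d*2
3) d^2 + d*2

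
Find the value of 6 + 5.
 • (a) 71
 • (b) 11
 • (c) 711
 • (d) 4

6 + 5 = 11
b) 11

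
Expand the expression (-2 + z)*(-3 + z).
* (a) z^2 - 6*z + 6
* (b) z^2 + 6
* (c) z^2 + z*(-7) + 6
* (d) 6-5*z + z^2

Expanding (-2 + z)*(-3 + z):
= 6-5*z + z^2
d) 6-5*z + z^2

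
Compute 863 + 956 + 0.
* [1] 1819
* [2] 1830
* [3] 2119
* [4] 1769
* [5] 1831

First: 863 + 956 = 1819
Then: 1819 + 0 = 1819
1) 1819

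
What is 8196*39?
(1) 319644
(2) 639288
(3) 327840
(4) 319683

8196 * 39 = 319644
1) 319644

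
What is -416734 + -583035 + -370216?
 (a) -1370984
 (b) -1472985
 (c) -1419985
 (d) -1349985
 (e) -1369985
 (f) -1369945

First: -416734 + -583035 = -999769
Then: -999769 + -370216 = -1369985
e) -1369985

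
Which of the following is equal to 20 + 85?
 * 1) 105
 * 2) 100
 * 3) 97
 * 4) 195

20 + 85 = 105
1) 105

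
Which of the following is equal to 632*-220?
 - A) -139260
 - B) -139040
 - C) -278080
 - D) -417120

632 * -220 = -139040
B) -139040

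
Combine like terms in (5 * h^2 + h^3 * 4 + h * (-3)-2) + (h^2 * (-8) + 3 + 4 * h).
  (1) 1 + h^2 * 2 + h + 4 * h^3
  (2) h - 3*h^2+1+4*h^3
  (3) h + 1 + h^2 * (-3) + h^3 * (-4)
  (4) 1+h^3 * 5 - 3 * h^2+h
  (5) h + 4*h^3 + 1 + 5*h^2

Adding the polynomials and combining like terms:
(5*h^2 + h^3*4 + h*(-3) - 2) + (h^2*(-8) + 3 + 4*h)
= h - 3*h^2+1+4*h^3
2) h - 3*h^2+1+4*h^3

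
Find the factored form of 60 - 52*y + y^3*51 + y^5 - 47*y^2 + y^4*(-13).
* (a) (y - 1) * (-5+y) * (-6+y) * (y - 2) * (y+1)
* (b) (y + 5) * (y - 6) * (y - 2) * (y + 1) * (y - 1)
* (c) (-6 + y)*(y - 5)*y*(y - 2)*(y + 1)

We need to factor 60 - 52*y + y^3*51 + y^5 - 47*y^2 + y^4*(-13).
The factored form is (y - 1) * (-5+y) * (-6+y) * (y - 2) * (y+1).
a) (y - 1) * (-5+y) * (-6+y) * (y - 2) * (y+1)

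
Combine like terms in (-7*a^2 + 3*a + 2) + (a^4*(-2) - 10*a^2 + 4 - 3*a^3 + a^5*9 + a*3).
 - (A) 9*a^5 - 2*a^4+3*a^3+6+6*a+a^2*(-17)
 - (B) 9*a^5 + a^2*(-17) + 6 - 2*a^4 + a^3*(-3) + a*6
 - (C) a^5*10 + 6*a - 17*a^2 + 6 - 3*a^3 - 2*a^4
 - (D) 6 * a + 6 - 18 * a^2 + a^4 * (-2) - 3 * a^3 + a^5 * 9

Adding the polynomials and combining like terms:
(-7*a^2 + 3*a + 2) + (a^4*(-2) - 10*a^2 + 4 - 3*a^3 + a^5*9 + a*3)
= 9*a^5 + a^2*(-17) + 6 - 2*a^4 + a^3*(-3) + a*6
B) 9*a^5 + a^2*(-17) + 6 - 2*a^4 + a^3*(-3) + a*6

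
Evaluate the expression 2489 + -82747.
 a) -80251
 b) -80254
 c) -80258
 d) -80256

2489 + -82747 = -80258
c) -80258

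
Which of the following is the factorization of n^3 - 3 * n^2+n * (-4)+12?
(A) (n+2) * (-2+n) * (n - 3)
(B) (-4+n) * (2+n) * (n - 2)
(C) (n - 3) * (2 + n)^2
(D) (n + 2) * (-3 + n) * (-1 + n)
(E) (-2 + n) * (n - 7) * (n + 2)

We need to factor n^3 - 3 * n^2+n * (-4)+12.
The factored form is (n+2) * (-2+n) * (n - 3).
A) (n+2) * (-2+n) * (n - 3)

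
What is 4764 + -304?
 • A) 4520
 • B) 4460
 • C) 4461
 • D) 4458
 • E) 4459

4764 + -304 = 4460
B) 4460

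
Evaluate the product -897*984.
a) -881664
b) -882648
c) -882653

-897 * 984 = -882648
b) -882648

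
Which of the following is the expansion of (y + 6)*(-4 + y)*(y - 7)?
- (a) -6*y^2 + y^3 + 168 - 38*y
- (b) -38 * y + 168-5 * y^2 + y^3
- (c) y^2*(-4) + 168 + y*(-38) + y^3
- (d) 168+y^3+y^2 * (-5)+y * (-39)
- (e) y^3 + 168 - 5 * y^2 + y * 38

Expanding (y + 6)*(-4 + y)*(y - 7):
= -38 * y + 168-5 * y^2 + y^3
b) -38 * y + 168-5 * y^2 + y^3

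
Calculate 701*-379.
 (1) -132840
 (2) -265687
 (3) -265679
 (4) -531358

701 * -379 = -265679
3) -265679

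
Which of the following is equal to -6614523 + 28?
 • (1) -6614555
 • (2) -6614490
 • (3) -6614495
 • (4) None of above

-6614523 + 28 = -6614495
3) -6614495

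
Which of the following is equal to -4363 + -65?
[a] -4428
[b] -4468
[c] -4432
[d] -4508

-4363 + -65 = -4428
a) -4428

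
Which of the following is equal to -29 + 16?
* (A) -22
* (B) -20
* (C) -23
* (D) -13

-29 + 16 = -13
D) -13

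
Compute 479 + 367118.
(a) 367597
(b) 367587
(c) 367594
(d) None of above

479 + 367118 = 367597
a) 367597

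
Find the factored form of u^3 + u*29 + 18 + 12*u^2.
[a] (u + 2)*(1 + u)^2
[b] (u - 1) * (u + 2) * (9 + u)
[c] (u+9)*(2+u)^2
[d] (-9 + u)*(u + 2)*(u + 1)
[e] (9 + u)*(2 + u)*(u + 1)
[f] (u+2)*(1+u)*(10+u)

We need to factor u^3 + u*29 + 18 + 12*u^2.
The factored form is (9 + u)*(2 + u)*(u + 1).
e) (9 + u)*(2 + u)*(u + 1)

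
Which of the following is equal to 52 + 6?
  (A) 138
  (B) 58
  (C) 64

52 + 6 = 58
B) 58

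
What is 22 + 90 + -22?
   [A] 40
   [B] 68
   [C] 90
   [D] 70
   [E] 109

First: 22 + 90 = 112
Then: 112 + -22 = 90
C) 90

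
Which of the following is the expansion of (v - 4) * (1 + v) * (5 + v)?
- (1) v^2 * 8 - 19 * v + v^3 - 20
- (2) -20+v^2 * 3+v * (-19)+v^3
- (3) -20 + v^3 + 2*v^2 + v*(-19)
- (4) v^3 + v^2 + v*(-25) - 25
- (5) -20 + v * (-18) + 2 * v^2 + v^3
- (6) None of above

Expanding (v - 4) * (1 + v) * (5 + v):
= -20 + v^3 + 2*v^2 + v*(-19)
3) -20 + v^3 + 2*v^2 + v*(-19)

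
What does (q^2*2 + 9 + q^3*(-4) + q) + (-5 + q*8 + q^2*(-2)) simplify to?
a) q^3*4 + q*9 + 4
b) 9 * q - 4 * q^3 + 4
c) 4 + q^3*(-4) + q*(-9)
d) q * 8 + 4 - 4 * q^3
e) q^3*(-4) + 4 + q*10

Adding the polynomials and combining like terms:
(q^2*2 + 9 + q^3*(-4) + q) + (-5 + q*8 + q^2*(-2))
= 9 * q - 4 * q^3 + 4
b) 9 * q - 4 * q^3 + 4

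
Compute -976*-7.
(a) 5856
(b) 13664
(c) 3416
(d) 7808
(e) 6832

-976 * -7 = 6832
e) 6832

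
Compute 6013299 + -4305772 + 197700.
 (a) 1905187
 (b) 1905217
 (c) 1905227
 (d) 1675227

First: 6013299 + -4305772 = 1707527
Then: 1707527 + 197700 = 1905227
c) 1905227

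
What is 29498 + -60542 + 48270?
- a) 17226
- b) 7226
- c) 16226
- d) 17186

First: 29498 + -60542 = -31044
Then: -31044 + 48270 = 17226
a) 17226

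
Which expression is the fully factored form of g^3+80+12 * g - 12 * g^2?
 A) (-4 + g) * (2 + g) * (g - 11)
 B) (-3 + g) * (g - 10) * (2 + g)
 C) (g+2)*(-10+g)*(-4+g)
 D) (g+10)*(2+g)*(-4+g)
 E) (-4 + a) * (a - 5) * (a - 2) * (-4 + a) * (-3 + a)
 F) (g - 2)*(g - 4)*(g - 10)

We need to factor g^3+80+12 * g - 12 * g^2.
The factored form is (g+2)*(-10+g)*(-4+g).
C) (g+2)*(-10+g)*(-4+g)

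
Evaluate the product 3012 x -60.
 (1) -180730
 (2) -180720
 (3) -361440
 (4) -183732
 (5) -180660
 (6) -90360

3012 * -60 = -180720
2) -180720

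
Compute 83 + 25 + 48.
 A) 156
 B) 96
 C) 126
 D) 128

First: 83 + 25 = 108
Then: 108 + 48 = 156
A) 156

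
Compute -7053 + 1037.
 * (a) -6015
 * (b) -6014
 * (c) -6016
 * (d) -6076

-7053 + 1037 = -6016
c) -6016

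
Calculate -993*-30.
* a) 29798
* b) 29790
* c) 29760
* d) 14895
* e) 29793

-993 * -30 = 29790
b) 29790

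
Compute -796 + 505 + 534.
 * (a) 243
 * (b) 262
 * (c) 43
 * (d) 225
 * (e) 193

First: -796 + 505 = -291
Then: -291 + 534 = 243
a) 243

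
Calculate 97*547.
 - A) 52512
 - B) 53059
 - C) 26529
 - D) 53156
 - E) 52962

97 * 547 = 53059
B) 53059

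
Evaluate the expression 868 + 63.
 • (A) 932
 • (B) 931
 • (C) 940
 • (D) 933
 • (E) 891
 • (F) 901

868 + 63 = 931
B) 931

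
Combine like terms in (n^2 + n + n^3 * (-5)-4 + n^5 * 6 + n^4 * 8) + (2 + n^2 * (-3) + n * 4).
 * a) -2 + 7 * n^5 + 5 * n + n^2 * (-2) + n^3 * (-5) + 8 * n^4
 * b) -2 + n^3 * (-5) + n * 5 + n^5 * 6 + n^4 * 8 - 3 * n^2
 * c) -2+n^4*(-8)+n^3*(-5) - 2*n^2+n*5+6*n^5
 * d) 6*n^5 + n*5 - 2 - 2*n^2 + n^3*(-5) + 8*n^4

Adding the polynomials and combining like terms:
(n^2 + n + n^3*(-5) - 4 + n^5*6 + n^4*8) + (2 + n^2*(-3) + n*4)
= 6*n^5 + n*5 - 2 - 2*n^2 + n^3*(-5) + 8*n^4
d) 6*n^5 + n*5 - 2 - 2*n^2 + n^3*(-5) + 8*n^4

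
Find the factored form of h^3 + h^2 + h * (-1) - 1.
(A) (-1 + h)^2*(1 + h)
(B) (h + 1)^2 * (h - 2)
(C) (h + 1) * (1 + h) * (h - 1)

We need to factor h^3 + h^2 + h * (-1) - 1.
The factored form is (h + 1) * (1 + h) * (h - 1).
C) (h + 1) * (1 + h) * (h - 1)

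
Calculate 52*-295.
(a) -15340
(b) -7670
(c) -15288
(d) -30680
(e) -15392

52 * -295 = -15340
a) -15340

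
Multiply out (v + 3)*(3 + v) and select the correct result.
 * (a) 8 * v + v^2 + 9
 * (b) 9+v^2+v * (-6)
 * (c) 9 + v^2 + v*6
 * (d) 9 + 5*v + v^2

Expanding (v + 3)*(3 + v):
= 9 + v^2 + v*6
c) 9 + v^2 + v*6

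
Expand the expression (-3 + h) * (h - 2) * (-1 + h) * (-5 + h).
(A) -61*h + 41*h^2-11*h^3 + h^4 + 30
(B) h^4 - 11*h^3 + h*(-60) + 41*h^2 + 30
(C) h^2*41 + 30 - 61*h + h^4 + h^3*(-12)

Expanding (-3 + h) * (h - 2) * (-1 + h) * (-5 + h):
= -61*h + 41*h^2-11*h^3 + h^4 + 30
A) -61*h + 41*h^2-11*h^3 + h^4 + 30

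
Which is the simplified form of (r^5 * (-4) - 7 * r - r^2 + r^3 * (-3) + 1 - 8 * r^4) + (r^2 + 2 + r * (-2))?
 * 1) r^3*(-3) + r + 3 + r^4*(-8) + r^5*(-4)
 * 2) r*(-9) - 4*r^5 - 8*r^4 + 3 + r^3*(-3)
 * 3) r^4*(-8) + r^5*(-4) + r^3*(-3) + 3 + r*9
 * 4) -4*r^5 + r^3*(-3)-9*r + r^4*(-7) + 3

Adding the polynomials and combining like terms:
(r^5*(-4) - 7*r - r^2 + r^3*(-3) + 1 - 8*r^4) + (r^2 + 2 + r*(-2))
= r*(-9) - 4*r^5 - 8*r^4 + 3 + r^3*(-3)
2) r*(-9) - 4*r^5 - 8*r^4 + 3 + r^3*(-3)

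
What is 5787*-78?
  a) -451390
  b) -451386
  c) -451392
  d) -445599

5787 * -78 = -451386
b) -451386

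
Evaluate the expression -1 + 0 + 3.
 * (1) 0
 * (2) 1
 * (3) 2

First: -1 + 0 = -1
Then: -1 + 3 = 2
3) 2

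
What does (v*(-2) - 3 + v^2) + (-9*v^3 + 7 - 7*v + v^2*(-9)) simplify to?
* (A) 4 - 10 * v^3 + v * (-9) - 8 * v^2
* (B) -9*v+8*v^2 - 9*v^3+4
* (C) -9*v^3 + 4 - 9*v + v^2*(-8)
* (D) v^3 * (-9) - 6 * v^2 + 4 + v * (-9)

Adding the polynomials and combining like terms:
(v*(-2) - 3 + v^2) + (-9*v^3 + 7 - 7*v + v^2*(-9))
= -9*v^3 + 4 - 9*v + v^2*(-8)
C) -9*v^3 + 4 - 9*v + v^2*(-8)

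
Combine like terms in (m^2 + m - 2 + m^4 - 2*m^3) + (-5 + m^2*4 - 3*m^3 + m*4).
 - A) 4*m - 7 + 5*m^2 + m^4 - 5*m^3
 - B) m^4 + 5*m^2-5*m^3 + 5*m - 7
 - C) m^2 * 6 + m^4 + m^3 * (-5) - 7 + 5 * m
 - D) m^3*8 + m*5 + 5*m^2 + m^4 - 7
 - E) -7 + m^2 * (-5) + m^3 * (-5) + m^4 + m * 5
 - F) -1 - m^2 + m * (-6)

Adding the polynomials and combining like terms:
(m^2 + m - 2 + m^4 - 2*m^3) + (-5 + m^2*4 - 3*m^3 + m*4)
= m^4 + 5*m^2-5*m^3 + 5*m - 7
B) m^4 + 5*m^2-5*m^3 + 5*m - 7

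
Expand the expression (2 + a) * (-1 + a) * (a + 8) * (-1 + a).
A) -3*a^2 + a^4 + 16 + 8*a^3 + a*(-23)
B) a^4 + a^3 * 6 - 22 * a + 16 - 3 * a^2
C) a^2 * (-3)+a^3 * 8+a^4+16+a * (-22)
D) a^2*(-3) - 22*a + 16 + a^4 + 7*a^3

Expanding (2 + a) * (-1 + a) * (a + 8) * (-1 + a):
= a^2 * (-3)+a^3 * 8+a^4+16+a * (-22)
C) a^2 * (-3)+a^3 * 8+a^4+16+a * (-22)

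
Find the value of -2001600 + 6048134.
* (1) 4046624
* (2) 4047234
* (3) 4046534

-2001600 + 6048134 = 4046534
3) 4046534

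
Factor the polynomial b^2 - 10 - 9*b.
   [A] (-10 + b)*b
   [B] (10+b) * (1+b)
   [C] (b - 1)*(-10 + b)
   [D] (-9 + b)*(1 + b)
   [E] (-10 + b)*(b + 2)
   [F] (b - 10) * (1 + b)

We need to factor b^2 - 10 - 9*b.
The factored form is (b - 10) * (1 + b).
F) (b - 10) * (1 + b)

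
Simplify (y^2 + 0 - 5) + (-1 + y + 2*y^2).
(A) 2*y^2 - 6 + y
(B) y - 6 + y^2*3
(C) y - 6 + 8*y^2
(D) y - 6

Adding the polynomials and combining like terms:
(y^2 + 0 - 5) + (-1 + y + 2*y^2)
= y - 6 + y^2*3
B) y - 6 + y^2*3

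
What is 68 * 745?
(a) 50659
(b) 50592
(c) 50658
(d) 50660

68 * 745 = 50660
d) 50660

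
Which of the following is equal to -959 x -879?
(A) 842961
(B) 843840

-959 * -879 = 842961
A) 842961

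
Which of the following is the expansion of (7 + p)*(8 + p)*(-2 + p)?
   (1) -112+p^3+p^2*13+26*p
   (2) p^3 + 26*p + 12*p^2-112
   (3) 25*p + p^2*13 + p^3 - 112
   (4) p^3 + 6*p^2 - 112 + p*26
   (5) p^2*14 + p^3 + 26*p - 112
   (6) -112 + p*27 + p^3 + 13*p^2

Expanding (7 + p)*(8 + p)*(-2 + p):
= -112+p^3+p^2*13+26*p
1) -112+p^3+p^2*13+26*p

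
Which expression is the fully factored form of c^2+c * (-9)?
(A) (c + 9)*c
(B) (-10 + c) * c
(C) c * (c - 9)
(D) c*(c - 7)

We need to factor c^2+c * (-9).
The factored form is c * (c - 9).
C) c * (c - 9)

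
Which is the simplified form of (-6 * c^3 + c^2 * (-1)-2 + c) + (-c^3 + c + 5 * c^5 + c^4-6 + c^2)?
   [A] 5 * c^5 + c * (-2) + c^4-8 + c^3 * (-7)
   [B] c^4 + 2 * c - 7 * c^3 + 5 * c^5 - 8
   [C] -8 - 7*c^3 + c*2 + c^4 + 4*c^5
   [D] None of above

Adding the polynomials and combining like terms:
(-6*c^3 + c^2*(-1) - 2 + c) + (-c^3 + c + 5*c^5 + c^4 - 6 + c^2)
= c^4 + 2 * c - 7 * c^3 + 5 * c^5 - 8
B) c^4 + 2 * c - 7 * c^3 + 5 * c^5 - 8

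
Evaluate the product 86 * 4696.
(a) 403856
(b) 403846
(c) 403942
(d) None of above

86 * 4696 = 403856
a) 403856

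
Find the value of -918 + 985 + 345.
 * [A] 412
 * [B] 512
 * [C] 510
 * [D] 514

First: -918 + 985 = 67
Then: 67 + 345 = 412
A) 412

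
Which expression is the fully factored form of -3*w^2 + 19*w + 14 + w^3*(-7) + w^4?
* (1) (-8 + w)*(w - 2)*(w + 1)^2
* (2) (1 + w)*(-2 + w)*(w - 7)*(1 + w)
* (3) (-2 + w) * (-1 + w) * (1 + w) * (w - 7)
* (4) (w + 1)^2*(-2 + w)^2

We need to factor -3*w^2 + 19*w + 14 + w^3*(-7) + w^4.
The factored form is (1 + w)*(-2 + w)*(w - 7)*(1 + w).
2) (1 + w)*(-2 + w)*(w - 7)*(1 + w)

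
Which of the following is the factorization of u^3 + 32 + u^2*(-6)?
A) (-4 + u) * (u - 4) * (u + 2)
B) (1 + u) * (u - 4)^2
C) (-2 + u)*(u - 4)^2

We need to factor u^3 + 32 + u^2*(-6).
The factored form is (-4 + u) * (u - 4) * (u + 2).
A) (-4 + u) * (u - 4) * (u + 2)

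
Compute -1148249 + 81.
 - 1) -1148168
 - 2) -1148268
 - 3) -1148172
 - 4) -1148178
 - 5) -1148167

-1148249 + 81 = -1148168
1) -1148168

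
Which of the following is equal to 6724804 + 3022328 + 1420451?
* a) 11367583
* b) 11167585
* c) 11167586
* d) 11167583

First: 6724804 + 3022328 = 9747132
Then: 9747132 + 1420451 = 11167583
d) 11167583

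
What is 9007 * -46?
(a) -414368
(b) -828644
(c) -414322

9007 * -46 = -414322
c) -414322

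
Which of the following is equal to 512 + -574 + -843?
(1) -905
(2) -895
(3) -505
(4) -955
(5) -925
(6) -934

First: 512 + -574 = -62
Then: -62 + -843 = -905
1) -905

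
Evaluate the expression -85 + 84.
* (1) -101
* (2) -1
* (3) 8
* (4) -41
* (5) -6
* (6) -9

-85 + 84 = -1
2) -1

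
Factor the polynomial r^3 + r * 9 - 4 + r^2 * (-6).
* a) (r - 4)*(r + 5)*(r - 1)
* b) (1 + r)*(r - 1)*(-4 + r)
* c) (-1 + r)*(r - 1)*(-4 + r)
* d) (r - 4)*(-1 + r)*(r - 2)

We need to factor r^3 + r * 9 - 4 + r^2 * (-6).
The factored form is (-1 + r)*(r - 1)*(-4 + r).
c) (-1 + r)*(r - 1)*(-4 + r)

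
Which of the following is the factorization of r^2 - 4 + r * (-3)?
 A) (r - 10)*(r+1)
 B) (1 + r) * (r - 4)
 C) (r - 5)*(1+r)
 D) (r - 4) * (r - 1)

We need to factor r^2 - 4 + r * (-3).
The factored form is (1 + r) * (r - 4).
B) (1 + r) * (r - 4)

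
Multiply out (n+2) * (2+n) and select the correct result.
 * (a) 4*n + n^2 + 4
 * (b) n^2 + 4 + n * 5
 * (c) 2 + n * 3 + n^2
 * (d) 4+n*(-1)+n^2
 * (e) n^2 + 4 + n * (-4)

Expanding (n+2) * (2+n):
= 4*n + n^2 + 4
a) 4*n + n^2 + 4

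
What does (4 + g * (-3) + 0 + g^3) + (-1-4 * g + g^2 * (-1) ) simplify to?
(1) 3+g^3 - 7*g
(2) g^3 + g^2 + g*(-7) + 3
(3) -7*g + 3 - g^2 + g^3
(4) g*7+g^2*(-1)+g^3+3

Adding the polynomials and combining like terms:
(4 + g*(-3) + 0 + g^3) + (-1 - 4*g + g^2*(-1))
= -7*g + 3 - g^2 + g^3
3) -7*g + 3 - g^2 + g^3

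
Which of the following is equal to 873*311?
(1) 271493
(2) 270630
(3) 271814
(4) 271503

873 * 311 = 271503
4) 271503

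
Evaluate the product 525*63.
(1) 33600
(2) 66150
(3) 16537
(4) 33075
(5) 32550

525 * 63 = 33075
4) 33075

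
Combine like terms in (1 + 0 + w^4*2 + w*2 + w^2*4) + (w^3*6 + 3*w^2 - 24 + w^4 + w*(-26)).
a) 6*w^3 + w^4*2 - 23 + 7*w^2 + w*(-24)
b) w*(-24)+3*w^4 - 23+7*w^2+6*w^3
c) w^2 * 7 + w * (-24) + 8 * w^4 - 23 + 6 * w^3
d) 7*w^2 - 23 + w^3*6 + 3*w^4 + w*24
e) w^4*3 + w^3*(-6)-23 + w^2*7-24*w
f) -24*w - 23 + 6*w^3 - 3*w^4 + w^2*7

Adding the polynomials and combining like terms:
(1 + 0 + w^4*2 + w*2 + w^2*4) + (w^3*6 + 3*w^2 - 24 + w^4 + w*(-26))
= w*(-24)+3*w^4 - 23+7*w^2+6*w^3
b) w*(-24)+3*w^4 - 23+7*w^2+6*w^3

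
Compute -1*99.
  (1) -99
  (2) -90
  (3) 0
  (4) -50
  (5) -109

-1 * 99 = -99
1) -99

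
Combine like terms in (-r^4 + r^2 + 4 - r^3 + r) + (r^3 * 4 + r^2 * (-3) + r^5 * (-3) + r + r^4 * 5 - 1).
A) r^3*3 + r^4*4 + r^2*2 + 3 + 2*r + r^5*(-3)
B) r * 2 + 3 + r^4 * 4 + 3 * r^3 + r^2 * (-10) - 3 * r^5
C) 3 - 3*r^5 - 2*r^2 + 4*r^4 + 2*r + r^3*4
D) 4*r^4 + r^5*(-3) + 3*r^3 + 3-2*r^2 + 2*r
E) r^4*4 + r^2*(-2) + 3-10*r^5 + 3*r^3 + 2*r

Adding the polynomials and combining like terms:
(-r^4 + r^2 + 4 - r^3 + r) + (r^3*4 + r^2*(-3) + r^5*(-3) + r + r^4*5 - 1)
= 4*r^4 + r^5*(-3) + 3*r^3 + 3-2*r^2 + 2*r
D) 4*r^4 + r^5*(-3) + 3*r^3 + 3-2*r^2 + 2*r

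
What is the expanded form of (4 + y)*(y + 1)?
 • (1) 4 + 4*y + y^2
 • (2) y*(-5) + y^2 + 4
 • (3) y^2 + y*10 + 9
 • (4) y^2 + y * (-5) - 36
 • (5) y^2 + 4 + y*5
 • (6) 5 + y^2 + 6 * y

Expanding (4 + y)*(y + 1):
= y^2 + 4 + y*5
5) y^2 + 4 + y*5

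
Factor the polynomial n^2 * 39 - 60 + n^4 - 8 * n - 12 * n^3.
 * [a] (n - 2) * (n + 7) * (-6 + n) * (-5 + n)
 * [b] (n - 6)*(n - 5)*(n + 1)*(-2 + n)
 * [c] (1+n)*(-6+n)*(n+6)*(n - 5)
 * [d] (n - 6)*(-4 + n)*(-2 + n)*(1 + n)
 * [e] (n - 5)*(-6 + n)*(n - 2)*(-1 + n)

We need to factor n^2 * 39 - 60 + n^4 - 8 * n - 12 * n^3.
The factored form is (n - 6)*(n - 5)*(n + 1)*(-2 + n).
b) (n - 6)*(n - 5)*(n + 1)*(-2 + n)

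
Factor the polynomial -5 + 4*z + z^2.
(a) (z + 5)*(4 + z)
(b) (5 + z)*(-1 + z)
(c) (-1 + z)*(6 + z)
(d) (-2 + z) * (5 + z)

We need to factor -5 + 4*z + z^2.
The factored form is (5 + z)*(-1 + z).
b) (5 + z)*(-1 + z)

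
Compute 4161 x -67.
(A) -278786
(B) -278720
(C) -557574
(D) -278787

4161 * -67 = -278787
D) -278787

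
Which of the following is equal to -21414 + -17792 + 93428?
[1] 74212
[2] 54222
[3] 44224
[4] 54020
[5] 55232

First: -21414 + -17792 = -39206
Then: -39206 + 93428 = 54222
2) 54222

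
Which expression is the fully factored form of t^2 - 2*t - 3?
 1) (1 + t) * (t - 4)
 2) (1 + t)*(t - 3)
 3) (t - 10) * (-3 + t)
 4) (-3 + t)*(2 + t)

We need to factor t^2 - 2*t - 3.
The factored form is (1 + t)*(t - 3).
2) (1 + t)*(t - 3)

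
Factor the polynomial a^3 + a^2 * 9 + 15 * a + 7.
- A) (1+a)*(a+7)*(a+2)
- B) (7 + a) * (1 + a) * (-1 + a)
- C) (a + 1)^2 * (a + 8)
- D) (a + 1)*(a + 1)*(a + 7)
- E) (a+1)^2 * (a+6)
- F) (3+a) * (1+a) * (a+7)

We need to factor a^3 + a^2 * 9 + 15 * a + 7.
The factored form is (a + 1)*(a + 1)*(a + 7).
D) (a + 1)*(a + 1)*(a + 7)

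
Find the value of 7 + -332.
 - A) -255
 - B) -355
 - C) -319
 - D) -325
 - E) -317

7 + -332 = -325
D) -325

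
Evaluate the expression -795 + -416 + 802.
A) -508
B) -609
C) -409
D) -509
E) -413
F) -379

First: -795 + -416 = -1211
Then: -1211 + 802 = -409
C) -409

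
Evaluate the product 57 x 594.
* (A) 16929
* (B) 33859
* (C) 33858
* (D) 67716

57 * 594 = 33858
C) 33858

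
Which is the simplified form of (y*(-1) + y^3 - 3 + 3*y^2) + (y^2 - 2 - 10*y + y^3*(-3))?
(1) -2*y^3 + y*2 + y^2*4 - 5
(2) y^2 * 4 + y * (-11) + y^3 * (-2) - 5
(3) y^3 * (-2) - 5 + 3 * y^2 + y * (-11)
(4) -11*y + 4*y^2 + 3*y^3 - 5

Adding the polynomials and combining like terms:
(y*(-1) + y^3 - 3 + 3*y^2) + (y^2 - 2 - 10*y + y^3*(-3))
= y^2 * 4 + y * (-11) + y^3 * (-2) - 5
2) y^2 * 4 + y * (-11) + y^3 * (-2) - 5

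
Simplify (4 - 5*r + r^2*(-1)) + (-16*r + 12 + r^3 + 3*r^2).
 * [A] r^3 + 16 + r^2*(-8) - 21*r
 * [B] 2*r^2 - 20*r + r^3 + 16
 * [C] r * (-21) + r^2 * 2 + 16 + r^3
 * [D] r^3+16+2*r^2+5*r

Adding the polynomials and combining like terms:
(4 - 5*r + r^2*(-1)) + (-16*r + 12 + r^3 + 3*r^2)
= r * (-21) + r^2 * 2 + 16 + r^3
C) r * (-21) + r^2 * 2 + 16 + r^3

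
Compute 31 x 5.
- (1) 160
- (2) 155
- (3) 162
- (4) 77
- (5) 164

31 * 5 = 155
2) 155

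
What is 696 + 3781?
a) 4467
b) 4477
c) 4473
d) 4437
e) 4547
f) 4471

696 + 3781 = 4477
b) 4477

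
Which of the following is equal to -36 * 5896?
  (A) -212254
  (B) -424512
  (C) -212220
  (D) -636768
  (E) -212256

-36 * 5896 = -212256
E) -212256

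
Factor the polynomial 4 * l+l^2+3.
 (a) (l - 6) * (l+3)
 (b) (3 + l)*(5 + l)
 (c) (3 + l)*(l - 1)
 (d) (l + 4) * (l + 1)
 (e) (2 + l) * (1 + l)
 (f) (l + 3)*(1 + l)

We need to factor 4 * l+l^2+3.
The factored form is (l + 3)*(1 + l).
f) (l + 3)*(1 + l)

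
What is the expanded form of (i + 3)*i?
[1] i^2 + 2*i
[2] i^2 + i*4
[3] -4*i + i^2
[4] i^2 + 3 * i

Expanding (i + 3)*i:
= i^2 + 3 * i
4) i^2 + 3 * i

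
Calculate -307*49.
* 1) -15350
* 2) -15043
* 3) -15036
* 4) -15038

-307 * 49 = -15043
2) -15043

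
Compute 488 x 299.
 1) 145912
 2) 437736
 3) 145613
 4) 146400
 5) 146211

488 * 299 = 145912
1) 145912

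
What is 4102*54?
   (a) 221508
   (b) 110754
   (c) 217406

4102 * 54 = 221508
a) 221508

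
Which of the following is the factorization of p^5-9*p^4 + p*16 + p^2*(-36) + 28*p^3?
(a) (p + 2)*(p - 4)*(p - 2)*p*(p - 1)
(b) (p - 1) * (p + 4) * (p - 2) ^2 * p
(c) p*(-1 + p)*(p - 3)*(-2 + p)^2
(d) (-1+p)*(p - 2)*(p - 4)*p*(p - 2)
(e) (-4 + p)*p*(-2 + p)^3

We need to factor p^5-9*p^4 + p*16 + p^2*(-36) + 28*p^3.
The factored form is (-1+p)*(p - 2)*(p - 4)*p*(p - 2).
d) (-1+p)*(p - 2)*(p - 4)*p*(p - 2)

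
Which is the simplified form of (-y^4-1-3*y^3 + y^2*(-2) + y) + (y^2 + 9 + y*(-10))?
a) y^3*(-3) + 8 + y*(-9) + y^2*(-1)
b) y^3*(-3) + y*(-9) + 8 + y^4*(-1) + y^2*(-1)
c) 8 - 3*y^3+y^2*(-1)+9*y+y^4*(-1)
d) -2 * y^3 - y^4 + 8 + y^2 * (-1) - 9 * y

Adding the polynomials and combining like terms:
(-y^4 - 1 - 3*y^3 + y^2*(-2) + y) + (y^2 + 9 + y*(-10))
= y^3*(-3) + y*(-9) + 8 + y^4*(-1) + y^2*(-1)
b) y^3*(-3) + y*(-9) + 8 + y^4*(-1) + y^2*(-1)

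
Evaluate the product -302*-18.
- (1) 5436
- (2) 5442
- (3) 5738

-302 * -18 = 5436
1) 5436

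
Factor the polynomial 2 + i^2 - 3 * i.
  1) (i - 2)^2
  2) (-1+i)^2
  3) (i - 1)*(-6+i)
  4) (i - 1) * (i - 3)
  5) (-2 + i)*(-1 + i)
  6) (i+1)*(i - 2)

We need to factor 2 + i^2 - 3 * i.
The factored form is (-2 + i)*(-1 + i).
5) (-2 + i)*(-1 + i)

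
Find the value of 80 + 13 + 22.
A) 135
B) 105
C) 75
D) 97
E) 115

First: 80 + 13 = 93
Then: 93 + 22 = 115
E) 115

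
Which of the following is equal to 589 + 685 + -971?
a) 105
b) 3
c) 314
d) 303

First: 589 + 685 = 1274
Then: 1274 + -971 = 303
d) 303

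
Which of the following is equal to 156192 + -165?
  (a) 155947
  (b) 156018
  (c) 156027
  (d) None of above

156192 + -165 = 156027
c) 156027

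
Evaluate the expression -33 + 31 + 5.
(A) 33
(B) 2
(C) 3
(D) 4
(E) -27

First: -33 + 31 = -2
Then: -2 + 5 = 3
C) 3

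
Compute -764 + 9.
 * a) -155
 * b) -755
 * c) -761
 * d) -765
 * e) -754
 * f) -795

-764 + 9 = -755
b) -755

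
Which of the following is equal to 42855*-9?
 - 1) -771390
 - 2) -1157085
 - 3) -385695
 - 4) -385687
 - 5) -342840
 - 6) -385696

42855 * -9 = -385695
3) -385695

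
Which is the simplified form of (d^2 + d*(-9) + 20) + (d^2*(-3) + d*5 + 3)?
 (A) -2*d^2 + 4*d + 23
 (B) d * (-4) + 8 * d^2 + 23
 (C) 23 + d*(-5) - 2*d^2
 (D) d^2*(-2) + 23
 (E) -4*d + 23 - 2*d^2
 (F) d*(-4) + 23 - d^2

Adding the polynomials and combining like terms:
(d^2 + d*(-9) + 20) + (d^2*(-3) + d*5 + 3)
= -4*d + 23 - 2*d^2
E) -4*d + 23 - 2*d^2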